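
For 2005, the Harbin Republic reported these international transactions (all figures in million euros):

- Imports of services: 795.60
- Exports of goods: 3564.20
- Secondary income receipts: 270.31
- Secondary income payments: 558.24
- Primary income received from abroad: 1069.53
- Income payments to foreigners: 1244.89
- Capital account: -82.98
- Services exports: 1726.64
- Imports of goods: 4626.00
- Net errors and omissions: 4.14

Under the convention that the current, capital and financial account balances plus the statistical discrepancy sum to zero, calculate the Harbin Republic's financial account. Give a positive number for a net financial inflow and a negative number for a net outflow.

Goods balance = 3564.20 - 4626.00 = -1061.80
Services balance = 1726.64 - 795.60 = 931.04
Trade balance (goods + services) = -1061.80 + 931.04 = -130.76
Net primary income = 1069.53 - 1244.89 = -175.36
Net secondary income = 270.31 - 558.24 = -287.93
Current account = -130.76 + (-175.36) + (-287.93) = -594.05
Financial account = -(-594.05 + (-82.98) + 4.14) = 672.89

672.89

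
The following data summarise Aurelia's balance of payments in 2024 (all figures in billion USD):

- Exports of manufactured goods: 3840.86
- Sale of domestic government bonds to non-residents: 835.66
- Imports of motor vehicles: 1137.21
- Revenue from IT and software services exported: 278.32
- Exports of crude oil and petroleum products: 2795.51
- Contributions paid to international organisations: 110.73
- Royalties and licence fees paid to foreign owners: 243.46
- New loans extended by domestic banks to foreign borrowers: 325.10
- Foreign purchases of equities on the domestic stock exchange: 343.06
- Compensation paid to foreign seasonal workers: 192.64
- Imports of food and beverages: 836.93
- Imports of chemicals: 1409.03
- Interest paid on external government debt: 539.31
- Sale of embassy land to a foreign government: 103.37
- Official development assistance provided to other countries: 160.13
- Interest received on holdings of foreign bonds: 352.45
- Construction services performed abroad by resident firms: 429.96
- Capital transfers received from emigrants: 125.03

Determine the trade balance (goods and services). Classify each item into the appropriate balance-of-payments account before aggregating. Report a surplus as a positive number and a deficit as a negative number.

3718.02

Goods: 2795.51 - 836.93 + 3840.86 - 1409.03 - 1137.21 = 3253.20
Services: 429.96 - 243.46 + 278.32 = 464.82
Trade balance = 3253.20 + 464.82 = 3718.02
(Excluded from the trade balance — financial account: sale of domestic government bonds to non-residents 835.66, new loans extended by domestic banks to foreign borrowers 325.10, foreign purchases of equities on the domestic stock exchange 343.06; secondary income: contributions paid to international organisations 110.73, official development assistance provided to other countries 160.13; primary income: compensation paid to foreign seasonal workers 192.64, interest paid on external government debt 539.31, interest received on holdings of foreign bonds 352.45; capital account: sale of embassy land to a foreign government 103.37, capital transfers received from emigrants 125.03.)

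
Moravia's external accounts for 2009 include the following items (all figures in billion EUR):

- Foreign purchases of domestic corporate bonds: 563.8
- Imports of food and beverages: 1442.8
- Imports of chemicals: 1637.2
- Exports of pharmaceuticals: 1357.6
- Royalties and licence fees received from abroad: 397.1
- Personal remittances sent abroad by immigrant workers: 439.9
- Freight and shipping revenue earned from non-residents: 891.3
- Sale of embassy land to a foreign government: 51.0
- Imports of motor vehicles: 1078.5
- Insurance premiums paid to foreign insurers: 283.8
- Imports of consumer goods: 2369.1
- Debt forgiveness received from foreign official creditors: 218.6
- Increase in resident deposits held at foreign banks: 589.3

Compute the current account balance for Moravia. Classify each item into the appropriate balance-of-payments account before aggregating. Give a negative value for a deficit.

Goods: 1357.6 - 1078.5 - 1637.2 - 2369.1 - 1442.8 = -5170.0
Services: 891.3 + 397.1 - 283.8 = 1004.6
Secondary income: -439.9
Current account = (-5170.0) + 1004.6 + (-439.9) = -4605.3
(Excluded from the current account — financial account: foreign purchases of domestic corporate bonds 563.8, increase in resident deposits held at foreign banks 589.3; capital account: sale of embassy land to a foreign government 51.0, debt forgiveness received from foreign official creditors 218.6.)

-4605.3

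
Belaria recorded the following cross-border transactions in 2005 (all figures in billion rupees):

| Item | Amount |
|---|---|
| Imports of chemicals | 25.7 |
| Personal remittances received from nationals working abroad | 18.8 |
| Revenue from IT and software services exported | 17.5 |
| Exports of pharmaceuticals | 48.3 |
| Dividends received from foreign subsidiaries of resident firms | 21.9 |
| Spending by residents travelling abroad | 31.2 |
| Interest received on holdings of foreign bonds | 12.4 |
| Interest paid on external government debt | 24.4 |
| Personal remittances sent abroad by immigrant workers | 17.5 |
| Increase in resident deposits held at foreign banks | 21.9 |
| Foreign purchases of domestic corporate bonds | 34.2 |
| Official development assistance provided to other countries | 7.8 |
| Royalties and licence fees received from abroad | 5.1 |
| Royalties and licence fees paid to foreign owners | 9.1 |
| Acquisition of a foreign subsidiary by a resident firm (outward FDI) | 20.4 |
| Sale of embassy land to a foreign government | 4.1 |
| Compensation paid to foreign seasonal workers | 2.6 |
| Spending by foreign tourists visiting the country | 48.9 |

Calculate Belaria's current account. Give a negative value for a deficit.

54.6

Goods: 48.3 - 25.7 = 22.6
Services: 48.9 + 5.1 - 31.2 + 17.5 - 9.1 = 31.2
Primary income: 21.9 - 2.6 - 24.4 + 12.4 = 7.3
Secondary income: -17.5 - 7.8 + 18.8 = -6.5
Current account = 22.6 + 31.2 + 7.3 + (-6.5) = 54.6
(Excluded from the current account — financial account: increase in resident deposits held at foreign banks 21.9, foreign purchases of domestic corporate bonds 34.2, acquisition of a foreign subsidiary by a resident firm (outward FDI) 20.4; capital account: sale of embassy land to a foreign government 4.1.)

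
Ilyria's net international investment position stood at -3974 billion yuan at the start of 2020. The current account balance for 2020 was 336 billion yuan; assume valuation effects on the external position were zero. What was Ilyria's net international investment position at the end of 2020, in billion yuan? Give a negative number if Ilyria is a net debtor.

With no valuation effects, change in NIIP = current account = 336
End-of-year NIIP = -3974 + 336 = -3638

-3638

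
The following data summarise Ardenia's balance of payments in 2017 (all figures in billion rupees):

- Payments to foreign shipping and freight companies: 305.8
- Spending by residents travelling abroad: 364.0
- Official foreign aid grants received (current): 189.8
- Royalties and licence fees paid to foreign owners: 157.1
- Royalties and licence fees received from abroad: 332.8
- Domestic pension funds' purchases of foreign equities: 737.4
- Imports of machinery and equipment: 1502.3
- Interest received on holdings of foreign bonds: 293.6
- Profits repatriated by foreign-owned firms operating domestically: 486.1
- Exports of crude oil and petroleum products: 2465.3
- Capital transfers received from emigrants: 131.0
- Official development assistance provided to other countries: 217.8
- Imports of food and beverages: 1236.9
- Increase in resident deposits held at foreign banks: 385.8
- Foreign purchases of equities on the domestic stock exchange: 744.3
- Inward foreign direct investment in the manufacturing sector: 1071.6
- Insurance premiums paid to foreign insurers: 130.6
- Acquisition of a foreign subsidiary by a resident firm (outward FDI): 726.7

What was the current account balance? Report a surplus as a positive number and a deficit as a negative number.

Goods: -1502.3 + 2465.3 - 1236.9 = -273.9
Services: -157.1 + 332.8 - 364.0 - 130.6 - 305.8 = -624.7
Primary income: 293.6 - 486.1 = -192.5
Secondary income: 189.8 - 217.8 = -28.0
Current account = (-273.9) + (-624.7) + (-192.5) + (-28.0) = -1119.1
(Excluded from the current account — financial account: domestic pension funds' purchases of foreign equities 737.4, increase in resident deposits held at foreign banks 385.8, foreign purchases of equities on the domestic stock exchange 744.3, inward foreign direct investment in the manufacturing sector 1071.6, acquisition of a foreign subsidiary by a resident firm (outward FDI) 726.7; capital account: capital transfers received from emigrants 131.0.)

-1119.1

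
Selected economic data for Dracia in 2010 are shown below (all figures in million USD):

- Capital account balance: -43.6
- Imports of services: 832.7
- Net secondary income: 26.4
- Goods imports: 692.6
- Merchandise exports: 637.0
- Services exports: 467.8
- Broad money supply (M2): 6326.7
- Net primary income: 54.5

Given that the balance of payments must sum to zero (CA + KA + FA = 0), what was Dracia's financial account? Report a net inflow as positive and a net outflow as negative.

383.2

Goods balance = 637.0 - 692.6 = -55.6
Services balance = 467.8 - 832.7 = -364.9
Trade balance (goods + services) = -55.6 + (-364.9) = -420.5
Net primary income = 54.5
Net secondary income = 26.4
Current account = -420.5 + 54.5 + 26.4 = -339.6
Financial account = -(-339.6 + (-43.6)) = 383.2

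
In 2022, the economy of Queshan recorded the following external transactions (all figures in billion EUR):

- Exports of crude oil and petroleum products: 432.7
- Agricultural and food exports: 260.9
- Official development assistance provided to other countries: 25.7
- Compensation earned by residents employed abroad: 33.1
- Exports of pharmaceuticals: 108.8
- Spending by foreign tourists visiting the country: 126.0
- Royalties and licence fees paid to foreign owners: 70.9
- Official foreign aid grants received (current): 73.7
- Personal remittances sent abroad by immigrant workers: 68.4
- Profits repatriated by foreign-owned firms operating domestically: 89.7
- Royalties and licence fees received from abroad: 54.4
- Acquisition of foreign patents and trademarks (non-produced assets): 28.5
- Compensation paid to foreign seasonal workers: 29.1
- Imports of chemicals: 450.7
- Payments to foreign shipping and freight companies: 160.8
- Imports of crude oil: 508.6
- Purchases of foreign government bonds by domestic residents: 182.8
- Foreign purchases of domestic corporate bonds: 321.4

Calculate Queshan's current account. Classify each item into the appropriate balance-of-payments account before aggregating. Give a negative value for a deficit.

Goods: 260.9 - 450.7 + 108.8 + 432.7 - 508.6 = -156.9
Services: 54.4 - 70.9 - 160.8 + 126.0 = -51.3
Primary income: 33.1 - 89.7 - 29.1 = -85.7
Secondary income: 73.7 - 68.4 - 25.7 = -20.4
Current account = (-156.9) + (-51.3) + (-85.7) + (-20.4) = -314.3
(Excluded from the current account — capital account: acquisition of foreign patents and trademarks (non-produced assets) 28.5; financial account: purchases of foreign government bonds by domestic residents 182.8, foreign purchases of domestic corporate bonds 321.4.)

-314.3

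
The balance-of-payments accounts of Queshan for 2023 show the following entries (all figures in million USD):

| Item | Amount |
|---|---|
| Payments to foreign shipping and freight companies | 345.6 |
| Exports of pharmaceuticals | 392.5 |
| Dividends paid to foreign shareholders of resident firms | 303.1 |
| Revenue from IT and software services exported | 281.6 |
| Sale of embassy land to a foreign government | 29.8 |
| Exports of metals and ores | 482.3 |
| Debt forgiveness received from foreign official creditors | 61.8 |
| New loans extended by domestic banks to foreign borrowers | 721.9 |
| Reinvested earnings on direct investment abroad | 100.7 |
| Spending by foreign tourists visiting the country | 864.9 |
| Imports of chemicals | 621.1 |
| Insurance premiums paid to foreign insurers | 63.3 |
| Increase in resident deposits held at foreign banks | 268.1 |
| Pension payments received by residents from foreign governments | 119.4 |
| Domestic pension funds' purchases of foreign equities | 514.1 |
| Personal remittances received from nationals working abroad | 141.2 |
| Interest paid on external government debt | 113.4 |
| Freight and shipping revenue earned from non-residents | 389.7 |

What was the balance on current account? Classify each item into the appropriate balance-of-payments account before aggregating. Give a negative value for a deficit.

1325.8

Goods: -621.1 + 392.5 + 482.3 = 253.7
Services: 281.6 - 345.6 + 864.9 - 63.3 + 389.7 = 1127.3
Primary income: -303.1 - 113.4 + 100.7 = -315.8
Secondary income: 119.4 + 141.2 = 260.6
Current account = 253.7 + 1127.3 + (-315.8) + 260.6 = 1325.8
(Excluded from the current account — capital account: sale of embassy land to a foreign government 29.8, debt forgiveness received from foreign official creditors 61.8; financial account: new loans extended by domestic banks to foreign borrowers 721.9, increase in resident deposits held at foreign banks 268.1, domestic pension funds' purchases of foreign equities 514.1.)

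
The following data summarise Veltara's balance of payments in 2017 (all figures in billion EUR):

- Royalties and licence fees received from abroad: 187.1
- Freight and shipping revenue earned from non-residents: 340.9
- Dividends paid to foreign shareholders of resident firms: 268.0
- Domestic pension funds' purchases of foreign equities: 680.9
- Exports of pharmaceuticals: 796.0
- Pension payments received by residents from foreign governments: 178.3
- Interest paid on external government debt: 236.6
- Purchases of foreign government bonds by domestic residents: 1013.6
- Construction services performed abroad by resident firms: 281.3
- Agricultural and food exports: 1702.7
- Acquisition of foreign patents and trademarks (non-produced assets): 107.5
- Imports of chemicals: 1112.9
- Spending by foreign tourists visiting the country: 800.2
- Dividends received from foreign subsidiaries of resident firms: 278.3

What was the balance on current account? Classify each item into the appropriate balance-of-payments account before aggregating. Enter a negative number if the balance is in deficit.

Goods: 796.0 - 1112.9 + 1702.7 = 1385.8
Services: 800.2 + 281.3 + 340.9 + 187.1 = 1609.5
Primary income: -236.6 - 268.0 + 278.3 = -226.3
Secondary income: 178.3
Current account = 1385.8 + 1609.5 + (-226.3) + 178.3 = 2947.3
(Excluded from the current account — financial account: domestic pension funds' purchases of foreign equities 680.9, purchases of foreign government bonds by domestic residents 1013.6; capital account: acquisition of foreign patents and trademarks (non-produced assets) 107.5.)

2947.3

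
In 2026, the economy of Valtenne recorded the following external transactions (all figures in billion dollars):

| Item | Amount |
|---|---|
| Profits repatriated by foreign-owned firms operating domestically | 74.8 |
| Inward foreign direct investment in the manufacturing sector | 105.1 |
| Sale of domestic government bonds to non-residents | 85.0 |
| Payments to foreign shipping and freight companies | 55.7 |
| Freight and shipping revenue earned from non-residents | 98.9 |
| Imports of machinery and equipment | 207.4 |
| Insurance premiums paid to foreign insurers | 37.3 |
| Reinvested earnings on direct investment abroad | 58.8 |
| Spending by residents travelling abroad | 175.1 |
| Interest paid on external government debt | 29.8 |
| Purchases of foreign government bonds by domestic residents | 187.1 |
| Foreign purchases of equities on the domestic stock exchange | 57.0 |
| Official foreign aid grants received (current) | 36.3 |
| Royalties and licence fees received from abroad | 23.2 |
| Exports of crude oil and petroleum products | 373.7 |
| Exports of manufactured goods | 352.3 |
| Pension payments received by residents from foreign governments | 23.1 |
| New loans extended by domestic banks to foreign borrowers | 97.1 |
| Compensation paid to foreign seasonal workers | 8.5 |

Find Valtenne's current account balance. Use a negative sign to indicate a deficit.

377.7

Goods: 373.7 + 352.3 - 207.4 = 518.6
Services: -37.3 - 175.1 + 98.9 + 23.2 - 55.7 = -146.0
Primary income: 58.8 - 74.8 - 8.5 - 29.8 = -54.3
Secondary income: 36.3 + 23.1 = 59.4
Current account = 518.6 + (-146.0) + (-54.3) + 59.4 = 377.7
(Excluded from the current account — financial account: inward foreign direct investment in the manufacturing sector 105.1, sale of domestic government bonds to non-residents 85.0, purchases of foreign government bonds by domestic residents 187.1, foreign purchases of equities on the domestic stock exchange 57.0, new loans extended by domestic banks to foreign borrowers 97.1.)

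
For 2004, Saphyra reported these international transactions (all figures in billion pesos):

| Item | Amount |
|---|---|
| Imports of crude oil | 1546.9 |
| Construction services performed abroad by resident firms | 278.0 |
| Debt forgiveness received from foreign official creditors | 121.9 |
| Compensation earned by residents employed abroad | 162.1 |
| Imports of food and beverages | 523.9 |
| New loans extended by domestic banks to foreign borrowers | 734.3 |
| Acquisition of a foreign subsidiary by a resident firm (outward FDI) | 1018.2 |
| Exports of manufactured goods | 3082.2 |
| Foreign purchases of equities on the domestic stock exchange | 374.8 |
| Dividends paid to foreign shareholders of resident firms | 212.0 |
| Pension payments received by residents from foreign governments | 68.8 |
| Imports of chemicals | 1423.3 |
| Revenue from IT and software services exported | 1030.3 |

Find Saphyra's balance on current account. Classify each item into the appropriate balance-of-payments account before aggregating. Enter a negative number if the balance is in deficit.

915.3

Goods: 3082.2 - 1546.9 - 523.9 - 1423.3 = -411.9
Services: 1030.3 + 278.0 = 1308.3
Primary income: -212.0 + 162.1 = -49.9
Secondary income: 68.8
Current account = (-411.9) + 1308.3 + (-49.9) + 68.8 = 915.3
(Excluded from the current account — capital account: debt forgiveness received from foreign official creditors 121.9; financial account: new loans extended by domestic banks to foreign borrowers 734.3, acquisition of a foreign subsidiary by a resident firm (outward FDI) 1018.2, foreign purchases of equities on the domestic stock exchange 374.8.)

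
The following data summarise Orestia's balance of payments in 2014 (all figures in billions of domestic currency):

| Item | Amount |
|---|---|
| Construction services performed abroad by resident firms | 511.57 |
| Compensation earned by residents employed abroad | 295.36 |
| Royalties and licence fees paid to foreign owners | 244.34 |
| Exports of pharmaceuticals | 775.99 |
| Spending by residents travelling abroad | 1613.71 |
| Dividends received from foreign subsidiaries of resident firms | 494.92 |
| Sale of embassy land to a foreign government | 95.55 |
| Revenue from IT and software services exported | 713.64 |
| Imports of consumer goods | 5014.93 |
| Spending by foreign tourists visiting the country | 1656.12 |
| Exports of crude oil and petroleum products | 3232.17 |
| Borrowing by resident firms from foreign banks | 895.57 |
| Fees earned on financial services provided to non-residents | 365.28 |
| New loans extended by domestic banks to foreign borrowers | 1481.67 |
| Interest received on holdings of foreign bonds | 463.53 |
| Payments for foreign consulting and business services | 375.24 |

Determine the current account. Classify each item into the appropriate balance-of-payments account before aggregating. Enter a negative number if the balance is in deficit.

1260.36

Goods: -5014.93 + 3232.17 + 775.99 = -1006.77
Services: 511.57 - 375.24 + 1656.12 + 365.28 - 244.34 + 713.64 - 1613.71 = 1013.32
Primary income: 463.53 + 494.92 + 295.36 = 1253.81
Current account = (-1006.77) + 1013.32 + 1253.81 = 1260.36
(Excluded from the current account — capital account: sale of embassy land to a foreign government 95.55; financial account: borrowing by resident firms from foreign banks 895.57, new loans extended by domestic banks to foreign borrowers 1481.67.)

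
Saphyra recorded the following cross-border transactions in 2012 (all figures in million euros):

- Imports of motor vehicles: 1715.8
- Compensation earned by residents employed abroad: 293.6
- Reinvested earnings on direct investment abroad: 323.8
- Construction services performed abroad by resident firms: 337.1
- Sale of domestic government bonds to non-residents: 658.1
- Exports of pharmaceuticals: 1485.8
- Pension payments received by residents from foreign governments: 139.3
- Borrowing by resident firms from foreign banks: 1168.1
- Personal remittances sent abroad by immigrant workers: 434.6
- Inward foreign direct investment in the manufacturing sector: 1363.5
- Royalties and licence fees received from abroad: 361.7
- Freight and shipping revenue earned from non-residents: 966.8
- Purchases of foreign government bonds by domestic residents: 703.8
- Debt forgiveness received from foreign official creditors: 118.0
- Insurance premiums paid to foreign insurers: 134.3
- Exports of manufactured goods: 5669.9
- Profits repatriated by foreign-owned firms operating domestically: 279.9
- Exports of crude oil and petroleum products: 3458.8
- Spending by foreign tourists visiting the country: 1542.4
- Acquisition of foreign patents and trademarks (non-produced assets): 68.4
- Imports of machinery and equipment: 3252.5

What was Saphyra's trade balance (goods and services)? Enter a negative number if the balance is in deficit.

Goods: -1715.8 - 3252.5 + 5669.9 + 3458.8 + 1485.8 = 5646.2
Services: 337.1 - 134.3 + 361.7 + 966.8 + 1542.4 = 3073.7
Trade balance = 5646.2 + 3073.7 = 8719.9
(Excluded from the trade balance — primary income: compensation earned by residents employed abroad 293.6, reinvested earnings on direct investment abroad 323.8, profits repatriated by foreign-owned firms operating domestically 279.9; financial account: sale of domestic government bonds to non-residents 658.1, borrowing by resident firms from foreign banks 1168.1, inward foreign direct investment in the manufacturing sector 1363.5, purchases of foreign government bonds by domestic residents 703.8; secondary income: pension payments received by residents from foreign governments 139.3, personal remittances sent abroad by immigrant workers 434.6; capital account: debt forgiveness received from foreign official creditors 118.0, acquisition of foreign patents and trademarks (non-produced assets) 68.4.)

8719.9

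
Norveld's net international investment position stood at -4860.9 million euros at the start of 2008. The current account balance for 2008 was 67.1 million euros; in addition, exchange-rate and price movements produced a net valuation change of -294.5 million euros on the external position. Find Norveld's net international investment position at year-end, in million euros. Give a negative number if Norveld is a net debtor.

-5088.3

Change in NIIP = current account + net valuation change = 67.1 + (-294.5) = -227.4
End-of-year NIIP = -4860.9 + (-227.4) = -5088.3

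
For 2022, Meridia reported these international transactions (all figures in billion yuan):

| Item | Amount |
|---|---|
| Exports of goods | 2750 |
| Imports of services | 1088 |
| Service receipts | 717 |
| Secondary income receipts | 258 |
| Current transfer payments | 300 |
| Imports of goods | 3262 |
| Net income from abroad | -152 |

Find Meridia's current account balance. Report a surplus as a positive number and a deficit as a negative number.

-1077

Goods balance = 2750 - 3262 = -512
Services balance = 717 - 1088 = -371
Trade balance (goods + services) = -512 + (-371) = -883
Net primary income = -152
Net secondary income = 258 - 300 = -42
Current account = -883 + (-152) + (-42) = -1077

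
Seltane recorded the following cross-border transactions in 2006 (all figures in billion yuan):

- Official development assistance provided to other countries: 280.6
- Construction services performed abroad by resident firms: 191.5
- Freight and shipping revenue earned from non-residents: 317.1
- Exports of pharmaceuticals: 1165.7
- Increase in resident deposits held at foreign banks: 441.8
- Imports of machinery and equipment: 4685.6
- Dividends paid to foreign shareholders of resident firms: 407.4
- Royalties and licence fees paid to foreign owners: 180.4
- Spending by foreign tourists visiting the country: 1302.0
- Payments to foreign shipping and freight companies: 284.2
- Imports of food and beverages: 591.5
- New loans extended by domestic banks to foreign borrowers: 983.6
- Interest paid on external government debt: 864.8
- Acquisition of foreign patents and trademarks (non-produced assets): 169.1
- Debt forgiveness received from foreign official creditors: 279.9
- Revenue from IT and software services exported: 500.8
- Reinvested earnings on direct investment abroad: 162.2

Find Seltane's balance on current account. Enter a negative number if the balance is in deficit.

-3655.2

Goods: -4685.6 - 591.5 + 1165.7 = -4111.4
Services: -284.2 + 500.8 + 1302.0 + 191.5 - 180.4 + 317.1 = 1846.8
Primary income: 162.2 - 407.4 - 864.8 = -1110.0
Secondary income: -280.6
Current account = (-4111.4) + 1846.8 + (-1110.0) + (-280.6) = -3655.2
(Excluded from the current account — financial account: increase in resident deposits held at foreign banks 441.8, new loans extended by domestic banks to foreign borrowers 983.6; capital account: acquisition of foreign patents and trademarks (non-produced assets) 169.1, debt forgiveness received from foreign official creditors 279.9.)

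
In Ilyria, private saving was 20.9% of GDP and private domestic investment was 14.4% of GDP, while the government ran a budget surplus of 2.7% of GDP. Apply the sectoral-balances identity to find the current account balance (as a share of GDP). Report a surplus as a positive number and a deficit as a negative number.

By the sectoral-balances identity, CA = (S_private - I) + (T - G).
Private balance = 20.9 - 14.4 = 6.5
Government balance (T - G) = 2.7
CA = 6.5 + 2.7 = 9.2

9.2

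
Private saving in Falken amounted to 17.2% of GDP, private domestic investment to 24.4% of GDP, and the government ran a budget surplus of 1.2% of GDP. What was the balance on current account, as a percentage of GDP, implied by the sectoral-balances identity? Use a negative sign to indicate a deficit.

-6.0

By the sectoral-balances identity, CA = (S_private - I) + (T - G).
Private balance = 17.2 - 24.4 = -7.2
Government balance (T - G) = 1.2
CA = -7.2 + 1.2 = -6.0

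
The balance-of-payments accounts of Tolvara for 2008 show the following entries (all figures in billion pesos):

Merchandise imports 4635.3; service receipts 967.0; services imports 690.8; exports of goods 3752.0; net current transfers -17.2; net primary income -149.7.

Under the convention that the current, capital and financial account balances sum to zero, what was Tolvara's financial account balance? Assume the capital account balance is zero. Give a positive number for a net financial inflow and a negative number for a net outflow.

774.0

Goods balance = 3752.0 - 4635.3 = -883.3
Services balance = 967.0 - 690.8 = 276.2
Trade balance (goods + services) = -883.3 + 276.2 = -607.1
Net primary income = -149.7
Net secondary income = -17.2
Current account = -607.1 + (-149.7) + (-17.2) = -774.0
Financial account = -(-774.0) = 774.0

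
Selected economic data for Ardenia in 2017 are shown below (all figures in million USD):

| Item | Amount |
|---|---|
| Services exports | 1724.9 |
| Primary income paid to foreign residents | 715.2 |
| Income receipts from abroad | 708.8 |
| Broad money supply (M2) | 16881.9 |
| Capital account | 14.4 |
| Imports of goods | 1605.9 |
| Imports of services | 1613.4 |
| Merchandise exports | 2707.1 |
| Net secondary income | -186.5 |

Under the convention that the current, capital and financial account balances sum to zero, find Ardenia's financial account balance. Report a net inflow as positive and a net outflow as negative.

-1034.2

Goods balance = 2707.1 - 1605.9 = 1101.2
Services balance = 1724.9 - 1613.4 = 111.5
Trade balance (goods + services) = 1101.2 + 111.5 = 1212.7
Net primary income = 708.8 - 715.2 = -6.4
Net secondary income = -186.5
Current account = 1212.7 + (-6.4) + (-186.5) = 1019.8
Financial account = -(1019.8 + 14.4) = -1034.2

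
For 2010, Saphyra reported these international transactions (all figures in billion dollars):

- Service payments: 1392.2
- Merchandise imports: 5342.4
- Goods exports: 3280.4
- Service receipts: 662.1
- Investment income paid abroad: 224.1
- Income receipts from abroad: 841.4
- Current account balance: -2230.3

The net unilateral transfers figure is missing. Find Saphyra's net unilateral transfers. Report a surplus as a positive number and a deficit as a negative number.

Current account = goods balance + services balance + net primary income + net secondary income
Sum of the known components = -2174.8
Net unilateral transfers = CA - (known components) = -2230.3 - (-2174.8) = -55.5

-55.5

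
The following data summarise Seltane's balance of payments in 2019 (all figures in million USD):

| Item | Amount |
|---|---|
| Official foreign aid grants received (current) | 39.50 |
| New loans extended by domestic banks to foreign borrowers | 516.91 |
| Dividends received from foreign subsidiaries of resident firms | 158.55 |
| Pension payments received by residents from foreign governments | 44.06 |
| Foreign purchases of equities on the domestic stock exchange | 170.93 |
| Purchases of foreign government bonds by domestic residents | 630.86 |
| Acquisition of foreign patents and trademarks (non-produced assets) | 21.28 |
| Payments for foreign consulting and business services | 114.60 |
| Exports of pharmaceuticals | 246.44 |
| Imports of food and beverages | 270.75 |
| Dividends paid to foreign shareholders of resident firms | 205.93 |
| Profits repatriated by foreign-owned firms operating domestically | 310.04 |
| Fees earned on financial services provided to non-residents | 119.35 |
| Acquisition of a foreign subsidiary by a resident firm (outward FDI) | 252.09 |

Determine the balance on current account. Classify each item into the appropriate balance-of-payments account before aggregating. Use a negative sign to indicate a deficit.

-293.42

Goods: 246.44 - 270.75 = -24.31
Services: -114.60 + 119.35 = 4.75
Primary income: -205.93 + 158.55 - 310.04 = -357.42
Secondary income: 39.50 + 44.06 = 83.56
Current account = (-24.31) + 4.75 + (-357.42) + 83.56 = -293.42
(Excluded from the current account — financial account: new loans extended by domestic banks to foreign borrowers 516.91, foreign purchases of equities on the domestic stock exchange 170.93, purchases of foreign government bonds by domestic residents 630.86, acquisition of a foreign subsidiary by a resident firm (outward FDI) 252.09; capital account: acquisition of foreign patents and trademarks (non-produced assets) 21.28.)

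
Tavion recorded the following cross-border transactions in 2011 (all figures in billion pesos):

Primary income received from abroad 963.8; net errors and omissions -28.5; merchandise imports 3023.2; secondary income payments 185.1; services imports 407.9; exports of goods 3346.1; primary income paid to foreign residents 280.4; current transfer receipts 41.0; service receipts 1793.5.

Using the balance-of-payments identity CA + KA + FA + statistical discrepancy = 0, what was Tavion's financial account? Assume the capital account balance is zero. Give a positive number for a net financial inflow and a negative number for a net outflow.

Goods balance = 3346.1 - 3023.2 = 322.9
Services balance = 1793.5 - 407.9 = 1385.6
Trade balance (goods + services) = 322.9 + 1385.6 = 1708.5
Net primary income = 963.8 - 280.4 = 683.4
Net secondary income = 41.0 - 185.1 = -144.1
Current account = 1708.5 + 683.4 + (-144.1) = 2247.8
Financial account = -(2247.8 + (-28.5)) = -2219.3

-2219.3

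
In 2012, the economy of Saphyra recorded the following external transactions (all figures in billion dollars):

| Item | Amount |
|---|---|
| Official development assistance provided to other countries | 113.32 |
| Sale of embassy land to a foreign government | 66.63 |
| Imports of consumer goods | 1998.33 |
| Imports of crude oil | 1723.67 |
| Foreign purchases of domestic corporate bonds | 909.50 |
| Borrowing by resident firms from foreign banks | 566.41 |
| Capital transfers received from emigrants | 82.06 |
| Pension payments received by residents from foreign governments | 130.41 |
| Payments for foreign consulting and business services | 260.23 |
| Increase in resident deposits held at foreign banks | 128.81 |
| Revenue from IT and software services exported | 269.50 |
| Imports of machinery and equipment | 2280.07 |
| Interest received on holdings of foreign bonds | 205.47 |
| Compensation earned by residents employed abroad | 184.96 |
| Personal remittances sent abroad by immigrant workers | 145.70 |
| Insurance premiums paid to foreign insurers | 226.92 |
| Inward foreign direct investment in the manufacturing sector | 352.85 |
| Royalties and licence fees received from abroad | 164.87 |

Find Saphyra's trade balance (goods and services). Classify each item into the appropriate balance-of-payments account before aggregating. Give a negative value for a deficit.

-6054.85

Goods: -1998.33 - 2280.07 - 1723.67 = -6002.07
Services: -260.23 + 164.87 + 269.50 - 226.92 = -52.78
Trade balance = -6002.07 + (-52.78) = -6054.85
(Excluded from the trade balance — secondary income: official development assistance provided to other countries 113.32, pension payments received by residents from foreign governments 130.41, personal remittances sent abroad by immigrant workers 145.70; capital account: sale of embassy land to a foreign government 66.63, capital transfers received from emigrants 82.06; financial account: foreign purchases of domestic corporate bonds 909.50, borrowing by resident firms from foreign banks 566.41, increase in resident deposits held at foreign banks 128.81, inward foreign direct investment in the manufacturing sector 352.85; primary income: interest received on holdings of foreign bonds 205.47, compensation earned by residents employed abroad 184.96.)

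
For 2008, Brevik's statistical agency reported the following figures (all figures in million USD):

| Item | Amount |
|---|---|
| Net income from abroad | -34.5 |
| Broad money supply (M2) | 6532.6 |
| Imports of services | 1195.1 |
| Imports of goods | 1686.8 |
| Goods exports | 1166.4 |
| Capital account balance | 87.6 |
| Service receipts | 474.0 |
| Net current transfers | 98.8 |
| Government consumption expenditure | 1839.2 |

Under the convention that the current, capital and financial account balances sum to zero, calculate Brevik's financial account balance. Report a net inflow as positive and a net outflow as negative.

1089.6

Goods balance = 1166.4 - 1686.8 = -520.4
Services balance = 474.0 - 1195.1 = -721.1
Trade balance (goods + services) = -520.4 + (-721.1) = -1241.5
Net primary income = -34.5
Net secondary income = 98.8
Current account = -1241.5 + (-34.5) + 98.8 = -1177.2
Financial account = -(-1177.2 + 87.6) = 1089.6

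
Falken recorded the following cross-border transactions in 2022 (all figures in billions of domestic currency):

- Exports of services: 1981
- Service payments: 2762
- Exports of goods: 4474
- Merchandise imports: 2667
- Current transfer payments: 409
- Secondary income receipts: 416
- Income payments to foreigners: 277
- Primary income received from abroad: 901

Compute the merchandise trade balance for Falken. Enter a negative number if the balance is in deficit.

1807

Goods balance = 4474 - 2667 = 1807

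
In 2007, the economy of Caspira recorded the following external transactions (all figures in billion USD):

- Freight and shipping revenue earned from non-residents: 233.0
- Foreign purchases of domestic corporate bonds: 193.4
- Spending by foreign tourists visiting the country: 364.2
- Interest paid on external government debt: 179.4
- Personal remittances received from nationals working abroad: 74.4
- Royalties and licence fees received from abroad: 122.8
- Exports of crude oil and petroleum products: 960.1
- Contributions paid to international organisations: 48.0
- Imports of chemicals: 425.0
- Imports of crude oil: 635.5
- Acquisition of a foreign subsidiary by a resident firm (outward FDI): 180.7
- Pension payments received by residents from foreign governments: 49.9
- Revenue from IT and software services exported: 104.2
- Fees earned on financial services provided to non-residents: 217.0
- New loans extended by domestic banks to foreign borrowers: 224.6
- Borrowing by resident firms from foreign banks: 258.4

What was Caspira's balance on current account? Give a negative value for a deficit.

Goods: 960.1 - 425.0 - 635.5 = -100.4
Services: 364.2 + 233.0 + 104.2 + 122.8 + 217.0 = 1041.2
Primary income: -179.4
Secondary income: 74.4 + 49.9 - 48.0 = 76.3
Current account = (-100.4) + 1041.2 + (-179.4) + 76.3 = 837.7
(Excluded from the current account — financial account: foreign purchases of domestic corporate bonds 193.4, acquisition of a foreign subsidiary by a resident firm (outward FDI) 180.7, new loans extended by domestic banks to foreign borrowers 224.6, borrowing by resident firms from foreign banks 258.4.)

837.7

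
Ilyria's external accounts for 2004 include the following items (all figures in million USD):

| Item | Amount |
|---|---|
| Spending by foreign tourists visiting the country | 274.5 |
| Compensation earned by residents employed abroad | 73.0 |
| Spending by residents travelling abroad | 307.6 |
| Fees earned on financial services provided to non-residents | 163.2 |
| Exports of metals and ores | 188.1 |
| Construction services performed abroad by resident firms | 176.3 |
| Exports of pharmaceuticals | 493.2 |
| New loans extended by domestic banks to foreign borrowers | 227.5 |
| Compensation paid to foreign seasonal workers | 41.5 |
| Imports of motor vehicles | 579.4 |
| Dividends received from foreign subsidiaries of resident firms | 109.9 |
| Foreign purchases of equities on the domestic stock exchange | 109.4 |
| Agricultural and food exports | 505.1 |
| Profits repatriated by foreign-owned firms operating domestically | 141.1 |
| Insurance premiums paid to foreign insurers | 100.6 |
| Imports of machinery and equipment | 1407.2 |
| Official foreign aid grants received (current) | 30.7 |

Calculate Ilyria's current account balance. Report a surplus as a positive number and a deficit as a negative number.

-563.4

Goods: -1407.2 + 188.1 + 493.2 + 505.1 - 579.4 = -800.2
Services: -100.6 + 176.3 + 274.5 + 163.2 - 307.6 = 205.8
Primary income: 109.9 - 141.1 + 73.0 - 41.5 = 0.3
Secondary income: 30.7
Current account = (-800.2) + 205.8 + 0.3 + 30.7 = -563.4
(Excluded from the current account — financial account: new loans extended by domestic banks to foreign borrowers 227.5, foreign purchases of equities on the domestic stock exchange 109.4.)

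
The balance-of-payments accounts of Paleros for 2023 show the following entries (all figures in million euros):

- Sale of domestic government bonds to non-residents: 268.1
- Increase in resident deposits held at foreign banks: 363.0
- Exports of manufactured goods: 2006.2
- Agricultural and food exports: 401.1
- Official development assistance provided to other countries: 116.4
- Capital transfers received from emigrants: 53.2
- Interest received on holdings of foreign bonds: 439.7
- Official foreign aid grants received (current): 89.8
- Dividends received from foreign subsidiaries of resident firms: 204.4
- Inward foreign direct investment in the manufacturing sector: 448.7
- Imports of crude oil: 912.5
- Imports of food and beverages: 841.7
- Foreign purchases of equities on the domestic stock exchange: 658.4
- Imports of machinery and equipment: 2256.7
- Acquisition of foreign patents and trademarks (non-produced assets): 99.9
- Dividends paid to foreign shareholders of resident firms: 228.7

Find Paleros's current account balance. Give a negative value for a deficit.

Goods: 401.1 - 2256.7 - 912.5 - 841.7 + 2006.2 = -1603.6
Primary income: 439.7 - 228.7 + 204.4 = 415.4
Secondary income: -116.4 + 89.8 = -26.6
Current account = (-1603.6) + 415.4 + (-26.6) = -1214.8
(Excluded from the current account — financial account: sale of domestic government bonds to non-residents 268.1, increase in resident deposits held at foreign banks 363.0, inward foreign direct investment in the manufacturing sector 448.7, foreign purchases of equities on the domestic stock exchange 658.4; capital account: capital transfers received from emigrants 53.2, acquisition of foreign patents and trademarks (non-produced assets) 99.9.)

-1214.8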